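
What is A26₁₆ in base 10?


Positional values:
Position 0: 6 × 16^0 = 6 × 1 = 6
Position 1: 2 × 16^1 = 2 × 16 = 32
Position 2: A × 16^2 = 10 × 256 = 2560
Sum = 6 + 32 + 2560
= 2598


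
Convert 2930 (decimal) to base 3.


Divide by 3 repeatedly:
2930 ÷ 3 = 976 remainder 2
976 ÷ 3 = 325 remainder 1
325 ÷ 3 = 108 remainder 1
108 ÷ 3 = 36 remainder 0
36 ÷ 3 = 12 remainder 0
12 ÷ 3 = 4 remainder 0
4 ÷ 3 = 1 remainder 1
1 ÷ 3 = 0 remainder 1
Reading remainders bottom-up:
= 11000112


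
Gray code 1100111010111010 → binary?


Gray code: 1100111010111010
MSB stays the same: 1
Each subsequent bit = prev_binary XOR current_gray:
  B[1] = 1 XOR 1 = 0
  B[2] = 0 XOR 0 = 0
  B[3] = 0 XOR 0 = 0
  B[4] = 0 XOR 1 = 1
  B[5] = 1 XOR 1 = 0
  B[6] = 0 XOR 1 = 1
  B[7] = 1 XOR 0 = 1
  B[8] = 1 XOR 1 = 0
  B[9] = 0 XOR 0 = 0
  B[10] = 0 XOR 1 = 1
  B[11] = 1 XOR 1 = 0
  B[12] = 0 XOR 1 = 1
  B[13] = 1 XOR 0 = 1
  B[14] = 1 XOR 1 = 0
  B[15] = 0 XOR 0 = 0
= 1000101100101100 (35628 decimal)


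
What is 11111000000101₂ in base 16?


Group into 4-bit nibbles: 0011111000000101
  0011 = 3
  1110 = E
  0000 = 0
  0101 = 5
= 0x3E05


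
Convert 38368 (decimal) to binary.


Divide by 2 repeatedly:
38368 ÷ 2 = 19184 remainder 0
19184 ÷ 2 = 9592 remainder 0
9592 ÷ 2 = 4796 remainder 0
4796 ÷ 2 = 2398 remainder 0
2398 ÷ 2 = 1199 remainder 0
1199 ÷ 2 = 599 remainder 1
599 ÷ 2 = 299 remainder 1
299 ÷ 2 = 149 remainder 1
149 ÷ 2 = 74 remainder 1
74 ÷ 2 = 37 remainder 0
37 ÷ 2 = 18 remainder 1
18 ÷ 2 = 9 remainder 0
9 ÷ 2 = 4 remainder 1
4 ÷ 2 = 2 remainder 0
2 ÷ 2 = 1 remainder 0
1 ÷ 2 = 0 remainder 1
Reading remainders bottom-up:
= 1001010111100000


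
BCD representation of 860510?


Each digit → 4-bit binary:
  8 → 1000
  6 → 0110
  0 → 0000
  5 → 0101
  1 → 0001
  0 → 0000
= 1000 0110 0000 0101 0001 0000


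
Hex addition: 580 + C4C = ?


Align and add column by column (LSB to MSB, each column mod 16 with carry):
  0580
+ 0C4C
  ----
  col 0: 0(0) + C(12) + 0 (carry in) = 12 → C(12), carry out 0
  col 1: 8(8) + 4(4) + 0 (carry in) = 12 → C(12), carry out 0
  col 2: 5(5) + C(12) + 0 (carry in) = 17 → 1(1), carry out 1
  col 3: 0(0) + 0(0) + 1 (carry in) = 1 → 1(1), carry out 0
Reading digits MSB→LSB: 11CC
Strip leading zeros: 11CC
= 0x11CC


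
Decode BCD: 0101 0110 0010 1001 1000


Each 4-bit group → digit:
  0101 → 5
  0110 → 6
  0010 → 2
  1001 → 9
  1000 → 8
= 56298


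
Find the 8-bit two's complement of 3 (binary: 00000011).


Original: 00000011
Step 1 - Invert all bits: 11111100
Step 2 - Add 1: 11111100 + 1
= 11111101 (represents -3)


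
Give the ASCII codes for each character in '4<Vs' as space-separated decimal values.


String: '4<Vs'  (4 characters)
Per-character ASCII lookup:
  '4': digits start at 48: '4' = 48 + 4 = 52
  '<': special character: '<' = 60
  'V': uppercase starts at 65: 'V' = 65 + 21 = 86
  's': lowercase starts at 97: 's' = 97 + 18 = 115
= 52 60 86 115


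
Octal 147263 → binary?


Each octal digit → 3 binary bits:
  1 = 001
  4 = 100
  7 = 111
  2 = 010
  6 = 110
  3 = 011
Concatenate: 001 100 111 010 110 011
= 001100111010110011


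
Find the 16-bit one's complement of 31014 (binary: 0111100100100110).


Original: 0111100100100110
Invert all bits:
  bit 0: 0 → 1
  bit 1: 1 → 0
  bit 2: 1 → 0
  bit 3: 1 → 0
  bit 4: 1 → 0
  bit 5: 0 → 1
  bit 6: 0 → 1
  bit 7: 1 → 0
  bit 8: 0 → 1
  bit 9: 0 → 1
  bit 10: 1 → 0
  bit 11: 0 → 1
  bit 12: 0 → 1
  bit 13: 1 → 0
  bit 14: 1 → 0
  bit 15: 0 → 1
= 1000011011011001


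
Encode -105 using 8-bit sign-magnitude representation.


Sign bit: 1 (negative)
Magnitude: 105 = 1101001
= 11101001


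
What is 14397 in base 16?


Divide by 16 repeatedly:
14397 ÷ 16 = 899 remainder 13 (D)
899 ÷ 16 = 56 remainder 3 (3)
56 ÷ 16 = 3 remainder 8 (8)
3 ÷ 16 = 0 remainder 3 (3)
Reading remainders bottom-up:
= 0x383D


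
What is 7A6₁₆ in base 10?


Positional values:
Position 0: 6 × 16^0 = 6 × 1 = 6
Position 1: A × 16^1 = 10 × 16 = 160
Position 2: 7 × 16^2 = 7 × 256 = 1792
Sum = 6 + 160 + 1792
= 1958


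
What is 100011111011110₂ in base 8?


Group into 3-bit groups: 100011111011110
  100 = 4
  011 = 3
  111 = 7
  011 = 3
  110 = 6
= 0o43736


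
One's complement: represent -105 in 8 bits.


Original: 01101001
Invert all bits:
  bit 0: 0 → 1
  bit 1: 1 → 0
  bit 2: 1 → 0
  bit 3: 0 → 1
  bit 4: 1 → 0
  bit 5: 0 → 1
  bit 6: 0 → 1
  bit 7: 1 → 0
= 10010110


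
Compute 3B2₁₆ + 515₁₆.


Align and add column by column (LSB to MSB, each column mod 16 with carry):
  03B2
+ 0515
  ----
  col 0: 2(2) + 5(5) + 0 (carry in) = 7 → 7(7), carry out 0
  col 1: B(11) + 1(1) + 0 (carry in) = 12 → C(12), carry out 0
  col 2: 3(3) + 5(5) + 0 (carry in) = 8 → 8(8), carry out 0
  col 3: 0(0) + 0(0) + 0 (carry in) = 0 → 0(0), carry out 0
Reading digits MSB→LSB: 08C7
Strip leading zeros: 8C7
= 0x8C7


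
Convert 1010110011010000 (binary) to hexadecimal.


Group into 4-bit nibbles: 1010110011010000
  1010 = A
  1100 = C
  1101 = D
  0000 = 0
= 0xACD0


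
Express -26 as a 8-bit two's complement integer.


Original: 00011010
Step 1 - Invert all bits: 11100101
Step 2 - Add 1: 11100101 + 1
= 11100110 (represents -26)


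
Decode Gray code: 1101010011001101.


Gray code: 1101010011001101
MSB stays the same: 1
Each subsequent bit = prev_binary XOR current_gray:
  B[1] = 1 XOR 1 = 0
  B[2] = 0 XOR 0 = 0
  B[3] = 0 XOR 1 = 1
  B[4] = 1 XOR 0 = 1
  B[5] = 1 XOR 1 = 0
  B[6] = 0 XOR 0 = 0
  B[7] = 0 XOR 0 = 0
  B[8] = 0 XOR 1 = 1
  B[9] = 1 XOR 1 = 0
  B[10] = 0 XOR 0 = 0
  B[11] = 0 XOR 0 = 0
  B[12] = 0 XOR 1 = 1
  B[13] = 1 XOR 1 = 0
  B[14] = 0 XOR 0 = 0
  B[15] = 0 XOR 1 = 1
= 1001100010001001 (39049 decimal)


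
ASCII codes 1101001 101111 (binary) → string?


Codes (binary): 1101001 101111
Per-code ASCII lookup:
  1101001 = 105  (range 97-122: lowercase, 105 - 97 = 8) → 'i'
  101111 = 47  (special character) → '/'
= 'i/'


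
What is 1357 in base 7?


Divide by 7 repeatedly:
1357 ÷ 7 = 193 remainder 6
193 ÷ 7 = 27 remainder 4
27 ÷ 7 = 3 remainder 6
3 ÷ 7 = 0 remainder 3
Reading remainders bottom-up:
= 3646


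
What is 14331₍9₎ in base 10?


Positional values (base 9):
  1 × 9^0 = 1 × 1 = 1
  3 × 9^1 = 3 × 9 = 27
  3 × 9^2 = 3 × 81 = 243
  4 × 9^3 = 4 × 729 = 2916
  1 × 9^4 = 1 × 6561 = 6561
Sum = 1 + 27 + 243 + 2916 + 6561
= 9748


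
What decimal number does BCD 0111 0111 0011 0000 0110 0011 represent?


Each 4-bit group → digit:
  0111 → 7
  0111 → 7
  0011 → 3
  0000 → 0
  0110 → 6
  0011 → 3
= 773063


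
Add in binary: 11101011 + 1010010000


Align and add column by column (LSB to MSB, carry propagating):
  00011101011
+ 01010010000
  -----------
  col 0: 1 + 0 + 0 (carry in) = 1 → bit 1, carry out 0
  col 1: 1 + 0 + 0 (carry in) = 1 → bit 1, carry out 0
  col 2: 0 + 0 + 0 (carry in) = 0 → bit 0, carry out 0
  col 3: 1 + 0 + 0 (carry in) = 1 → bit 1, carry out 0
  col 4: 0 + 1 + 0 (carry in) = 1 → bit 1, carry out 0
  col 5: 1 + 0 + 0 (carry in) = 1 → bit 1, carry out 0
  col 6: 1 + 0 + 0 (carry in) = 1 → bit 1, carry out 0
  col 7: 1 + 1 + 0 (carry in) = 2 → bit 0, carry out 1
  col 8: 0 + 0 + 1 (carry in) = 1 → bit 1, carry out 0
  col 9: 0 + 1 + 0 (carry in) = 1 → bit 1, carry out 0
  col 10: 0 + 0 + 0 (carry in) = 0 → bit 0, carry out 0
Reading bits MSB→LSB: 01101111011
Strip leading zeros: 1101111011
= 1101111011


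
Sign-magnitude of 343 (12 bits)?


Sign bit: 0 (positive)
Magnitude: 343 = 00101010111
= 000101010111


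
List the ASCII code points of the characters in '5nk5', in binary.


String: '5nk5'  (4 characters)
Per-character ASCII lookup:
  '5': digits start at 48: '5' = 48 + 5 = 53 → 110101
  'n': lowercase starts at 97: 'n' = 97 + 13 = 110 → 1101110
  'k': lowercase starts at 97: 'k' = 97 + 10 = 107 → 1101011
  '5': digits start at 48: '5' = 48 + 5 = 53 → 110101
= 110101 1101110 1101011 110101


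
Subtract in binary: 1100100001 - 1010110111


Align and subtract column by column (LSB to MSB, borrowing when needed):
  1100100001
- 1010110111
  ----------
  col 0: (1 - 0 borrow-in) - 1 → 1 - 1 = 0, borrow out 0
  col 1: (0 - 0 borrow-in) - 1 → borrow from next column: (0+2) - 1 = 1, borrow out 1
  col 2: (0 - 1 borrow-in) - 1 → borrow from next column: (-1+2) - 1 = 0, borrow out 1
  col 3: (0 - 1 borrow-in) - 0 → borrow from next column: (-1+2) - 0 = 1, borrow out 1
  col 4: (0 - 1 borrow-in) - 1 → borrow from next column: (-1+2) - 1 = 0, borrow out 1
  col 5: (1 - 1 borrow-in) - 1 → borrow from next column: (0+2) - 1 = 1, borrow out 1
  col 6: (0 - 1 borrow-in) - 0 → borrow from next column: (-1+2) - 0 = 1, borrow out 1
  col 7: (0 - 1 borrow-in) - 1 → borrow from next column: (-1+2) - 1 = 0, borrow out 1
  col 8: (1 - 1 borrow-in) - 0 → 0 - 0 = 0, borrow out 0
  col 9: (1 - 0 borrow-in) - 1 → 1 - 1 = 0, borrow out 0
Reading bits MSB→LSB: 0001101010
Strip leading zeros: 1101010
= 1101010


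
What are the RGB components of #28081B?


Hex: #28081B
R = 28₁₆ = 40
G = 08₁₆ = 8
B = 1B₁₆ = 27
= RGB(40, 8, 27)


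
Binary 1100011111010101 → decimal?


Positional values:
Bit 0: 1 × 2^0 = 1
Bit 2: 1 × 2^2 = 4
Bit 4: 1 × 2^4 = 16
Bit 6: 1 × 2^6 = 64
Bit 7: 1 × 2^7 = 128
Bit 8: 1 × 2^8 = 256
Bit 9: 1 × 2^9 = 512
Bit 10: 1 × 2^10 = 1024
Bit 14: 1 × 2^14 = 16384
Bit 15: 1 × 2^15 = 32768
Sum = 1 + 4 + 16 + 64 + 128 + 256 + 512 + 1024 + 16384 + 32768
= 51157


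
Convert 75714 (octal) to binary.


Each octal digit → 3 binary bits:
  7 = 111
  5 = 101
  7 = 111
  1 = 001
  4 = 100
Concatenate: 111 101 111 001 100
= 111101111001100


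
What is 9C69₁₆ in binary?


Each hex digit → 4 binary bits:
  9 = 1001
  C = 1100
  6 = 0110
  9 = 1001
Concatenate: 1001 1100 0110 1001
= 1001110001101001


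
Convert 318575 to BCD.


Each digit → 4-bit binary:
  3 → 0011
  1 → 0001
  8 → 1000
  5 → 0101
  7 → 0111
  5 → 0101
= 0011 0001 1000 0101 0111 0101


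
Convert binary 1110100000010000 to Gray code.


Binary: 1110100000010000
Gray code: G = B XOR (B >> 1)
B >> 1 = 0111010000001000
1110100000010000 XOR 0111010000001000:
  1 XOR 0 = 1
  1 XOR 1 = 0
  1 XOR 1 = 0
  0 XOR 1 = 1
  1 XOR 0 = 1
  0 XOR 1 = 1
  0 XOR 0 = 0
  0 XOR 0 = 0
  0 XOR 0 = 0
  0 XOR 0 = 0
  0 XOR 0 = 0
  1 XOR 0 = 1
  0 XOR 1 = 1
  0 XOR 0 = 0
  0 XOR 0 = 0
  0 XOR 0 = 0
= 1001110000011000


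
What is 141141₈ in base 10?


Positional values:
Position 0: 1 × 8^0 = 1
Position 1: 4 × 8^1 = 32
Position 2: 1 × 8^2 = 64
Position 3: 1 × 8^3 = 512
Position 4: 4 × 8^4 = 16384
Position 5: 1 × 8^5 = 32768
Sum = 1 + 32 + 64 + 512 + 16384 + 32768
= 49761


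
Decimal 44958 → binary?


Divide by 2 repeatedly:
44958 ÷ 2 = 22479 remainder 0
22479 ÷ 2 = 11239 remainder 1
11239 ÷ 2 = 5619 remainder 1
5619 ÷ 2 = 2809 remainder 1
2809 ÷ 2 = 1404 remainder 1
1404 ÷ 2 = 702 remainder 0
702 ÷ 2 = 351 remainder 0
351 ÷ 2 = 175 remainder 1
175 ÷ 2 = 87 remainder 1
87 ÷ 2 = 43 remainder 1
43 ÷ 2 = 21 remainder 1
21 ÷ 2 = 10 remainder 1
10 ÷ 2 = 5 remainder 0
5 ÷ 2 = 2 remainder 1
2 ÷ 2 = 1 remainder 0
1 ÷ 2 = 0 remainder 1
Reading remainders bottom-up:
= 1010111110011110


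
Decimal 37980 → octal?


Divide by 8 repeatedly:
37980 ÷ 8 = 4747 remainder 4
4747 ÷ 8 = 593 remainder 3
593 ÷ 8 = 74 remainder 1
74 ÷ 8 = 9 remainder 2
9 ÷ 8 = 1 remainder 1
1 ÷ 8 = 0 remainder 1
Reading remainders bottom-up:
= 0o112134


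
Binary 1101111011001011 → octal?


Group into 3-bit groups: 001101111011001011
  001 = 1
  101 = 5
  111 = 7
  011 = 3
  001 = 1
  011 = 3
= 0o157313


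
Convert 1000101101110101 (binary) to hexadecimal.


Group into 4-bit nibbles: 1000101101110101
  1000 = 8
  1011 = B
  0111 = 7
  0101 = 5
= 0x8B75


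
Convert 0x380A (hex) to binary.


Each hex digit → 4 binary bits:
  3 = 0011
  8 = 1000
  0 = 0000
  A = 1010
Concatenate: 0011 1000 0000 1010
= 0011100000001010


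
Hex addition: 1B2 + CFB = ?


Align and add column by column (LSB to MSB, each column mod 16 with carry):
  01B2
+ 0CFB
  ----
  col 0: 2(2) + B(11) + 0 (carry in) = 13 → D(13), carry out 0
  col 1: B(11) + F(15) + 0 (carry in) = 26 → A(10), carry out 1
  col 2: 1(1) + C(12) + 1 (carry in) = 14 → E(14), carry out 0
  col 3: 0(0) + 0(0) + 0 (carry in) = 0 → 0(0), carry out 0
Reading digits MSB→LSB: 0EAD
Strip leading zeros: EAD
= 0xEAD


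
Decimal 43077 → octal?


Divide by 8 repeatedly:
43077 ÷ 8 = 5384 remainder 5
5384 ÷ 8 = 673 remainder 0
673 ÷ 8 = 84 remainder 1
84 ÷ 8 = 10 remainder 4
10 ÷ 8 = 1 remainder 2
1 ÷ 8 = 0 remainder 1
Reading remainders bottom-up:
= 0o124105


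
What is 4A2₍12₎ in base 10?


Positional values (base 12):
  2 × 12^0 = 2 × 1 = 2
  A × 12^1 = 10 × 12 = 120
  4 × 12^2 = 4 × 144 = 576
Sum = 2 + 120 + 576
= 698


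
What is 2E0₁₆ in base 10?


Positional values:
Position 0: 0 × 16^0 = 0 × 1 = 0
Position 1: E × 16^1 = 14 × 16 = 224
Position 2: 2 × 16^2 = 2 × 256 = 512
Sum = 0 + 224 + 512
= 736


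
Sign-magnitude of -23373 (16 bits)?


Sign bit: 1 (negative)
Magnitude: 23373 = 101101101001101
= 1101101101001101


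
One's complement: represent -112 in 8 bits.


Original: 01110000
Invert all bits:
  bit 0: 0 → 1
  bit 1: 1 → 0
  bit 2: 1 → 0
  bit 3: 1 → 0
  bit 4: 0 → 1
  bit 5: 0 → 1
  bit 6: 0 → 1
  bit 7: 0 → 1
= 10001111


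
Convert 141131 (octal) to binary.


Each octal digit → 3 binary bits:
  1 = 001
  4 = 100
  1 = 001
  1 = 001
  3 = 011
  1 = 001
Concatenate: 001 100 001 001 011 001
= 001100001001011001


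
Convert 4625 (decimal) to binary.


Divide by 2 repeatedly:
4625 ÷ 2 = 2312 remainder 1
2312 ÷ 2 = 1156 remainder 0
1156 ÷ 2 = 578 remainder 0
578 ÷ 2 = 289 remainder 0
289 ÷ 2 = 144 remainder 1
144 ÷ 2 = 72 remainder 0
72 ÷ 2 = 36 remainder 0
36 ÷ 2 = 18 remainder 0
18 ÷ 2 = 9 remainder 0
9 ÷ 2 = 4 remainder 1
4 ÷ 2 = 2 remainder 0
2 ÷ 2 = 1 remainder 0
1 ÷ 2 = 0 remainder 1
Reading remainders bottom-up:
= 1001000010001


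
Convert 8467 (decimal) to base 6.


Divide by 6 repeatedly:
8467 ÷ 6 = 1411 remainder 1
1411 ÷ 6 = 235 remainder 1
235 ÷ 6 = 39 remainder 1
39 ÷ 6 = 6 remainder 3
6 ÷ 6 = 1 remainder 0
1 ÷ 6 = 0 remainder 1
Reading remainders bottom-up:
= 103111


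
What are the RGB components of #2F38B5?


Hex: #2F38B5
R = 2F₁₆ = 47
G = 38₁₆ = 56
B = B5₁₆ = 181
= RGB(47, 56, 181)


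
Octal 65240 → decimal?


Positional values:
Position 0: 0 × 8^0 = 0
Position 1: 4 × 8^1 = 32
Position 2: 2 × 8^2 = 128
Position 3: 5 × 8^3 = 2560
Position 4: 6 × 8^4 = 24576
Sum = 0 + 32 + 128 + 2560 + 24576
= 27296


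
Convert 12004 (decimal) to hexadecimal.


Divide by 16 repeatedly:
12004 ÷ 16 = 750 remainder 4 (4)
750 ÷ 16 = 46 remainder 14 (E)
46 ÷ 16 = 2 remainder 14 (E)
2 ÷ 16 = 0 remainder 2 (2)
Reading remainders bottom-up:
= 0x2EE4


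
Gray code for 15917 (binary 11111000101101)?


Binary: 11111000101101
Gray code: G = B XOR (B >> 1)
B >> 1 = 01111100010110
11111000101101 XOR 01111100010110:
  1 XOR 0 = 1
  1 XOR 1 = 0
  1 XOR 1 = 0
  1 XOR 1 = 0
  1 XOR 1 = 0
  0 XOR 1 = 1
  0 XOR 0 = 0
  0 XOR 0 = 0
  1 XOR 0 = 1
  0 XOR 1 = 1
  1 XOR 0 = 1
  1 XOR 1 = 0
  0 XOR 1 = 1
  1 XOR 0 = 1
= 10000100111011


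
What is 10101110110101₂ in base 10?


Positional values:
Bit 0: 1 × 2^0 = 1
Bit 2: 1 × 2^2 = 4
Bit 4: 1 × 2^4 = 16
Bit 5: 1 × 2^5 = 32
Bit 7: 1 × 2^7 = 128
Bit 8: 1 × 2^8 = 256
Bit 9: 1 × 2^9 = 512
Bit 11: 1 × 2^11 = 2048
Bit 13: 1 × 2^13 = 8192
Sum = 1 + 4 + 16 + 32 + 128 + 256 + 512 + 2048 + 8192
= 11189


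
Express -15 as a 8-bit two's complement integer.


Original: 00001111
Step 1 - Invert all bits: 11110000
Step 2 - Add 1: 11110000 + 1
= 11110001 (represents -15)


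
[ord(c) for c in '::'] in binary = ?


String: '::'  (2 characters)
Per-character ASCII lookup:
  ':': special character: ':' = 58 → 111010
  ':': special character: ':' = 58 → 111010
= 111010 111010


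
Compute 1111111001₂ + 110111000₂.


Align and add column by column (LSB to MSB, carry propagating):
  01111111001
+ 00110111000
  -----------
  col 0: 1 + 0 + 0 (carry in) = 1 → bit 1, carry out 0
  col 1: 0 + 0 + 0 (carry in) = 0 → bit 0, carry out 0
  col 2: 0 + 0 + 0 (carry in) = 0 → bit 0, carry out 0
  col 3: 1 + 1 + 0 (carry in) = 2 → bit 0, carry out 1
  col 4: 1 + 1 + 1 (carry in) = 3 → bit 1, carry out 1
  col 5: 1 + 1 + 1 (carry in) = 3 → bit 1, carry out 1
  col 6: 1 + 0 + 1 (carry in) = 2 → bit 0, carry out 1
  col 7: 1 + 1 + 1 (carry in) = 3 → bit 1, carry out 1
  col 8: 1 + 1 + 1 (carry in) = 3 → bit 1, carry out 1
  col 9: 1 + 0 + 1 (carry in) = 2 → bit 0, carry out 1
  col 10: 0 + 0 + 1 (carry in) = 1 → bit 1, carry out 0
Reading bits MSB→LSB: 10110110001
Strip leading zeros: 10110110001
= 10110110001


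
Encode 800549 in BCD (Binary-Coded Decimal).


Each digit → 4-bit binary:
  8 → 1000
  0 → 0000
  0 → 0000
  5 → 0101
  4 → 0100
  9 → 1001
= 1000 0000 0000 0101 0100 1001


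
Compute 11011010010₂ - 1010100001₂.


Align and subtract column by column (LSB to MSB, borrowing when needed):
  11011010010
- 01010100001
  -----------
  col 0: (0 - 0 borrow-in) - 1 → borrow from next column: (0+2) - 1 = 1, borrow out 1
  col 1: (1 - 1 borrow-in) - 0 → 0 - 0 = 0, borrow out 0
  col 2: (0 - 0 borrow-in) - 0 → 0 - 0 = 0, borrow out 0
  col 3: (0 - 0 borrow-in) - 0 → 0 - 0 = 0, borrow out 0
  col 4: (1 - 0 borrow-in) - 0 → 1 - 0 = 1, borrow out 0
  col 5: (0 - 0 borrow-in) - 1 → borrow from next column: (0+2) - 1 = 1, borrow out 1
  col 6: (1 - 1 borrow-in) - 0 → 0 - 0 = 0, borrow out 0
  col 7: (1 - 0 borrow-in) - 1 → 1 - 1 = 0, borrow out 0
  col 8: (0 - 0 borrow-in) - 0 → 0 - 0 = 0, borrow out 0
  col 9: (1 - 0 borrow-in) - 1 → 1 - 1 = 0, borrow out 0
  col 10: (1 - 0 borrow-in) - 0 → 1 - 0 = 1, borrow out 0
Reading bits MSB→LSB: 10000110001
Strip leading zeros: 10000110001
= 10000110001


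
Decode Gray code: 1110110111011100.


Gray code: 1110110111011100
MSB stays the same: 1
Each subsequent bit = prev_binary XOR current_gray:
  B[1] = 1 XOR 1 = 0
  B[2] = 0 XOR 1 = 1
  B[3] = 1 XOR 0 = 1
  B[4] = 1 XOR 1 = 0
  B[5] = 0 XOR 1 = 1
  B[6] = 1 XOR 0 = 1
  B[7] = 1 XOR 1 = 0
  B[8] = 0 XOR 1 = 1
  B[9] = 1 XOR 1 = 0
  B[10] = 0 XOR 0 = 0
  B[11] = 0 XOR 1 = 1
  B[12] = 1 XOR 1 = 0
  B[13] = 0 XOR 1 = 1
  B[14] = 1 XOR 0 = 1
  B[15] = 1 XOR 0 = 1
= 1011011010010111 (46743 decimal)


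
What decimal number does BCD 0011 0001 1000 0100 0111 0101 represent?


Each 4-bit group → digit:
  0011 → 3
  0001 → 1
  1000 → 8
  0100 → 4
  0111 → 7
  0101 → 5
= 318475


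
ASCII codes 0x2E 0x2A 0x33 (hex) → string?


Codes (hex): 0x2E 0x2A 0x33
Per-code ASCII lookup:
  0x2E = 46  (special character) → '.'
  0x2A = 42  (special character) → '*'
  0x33 = 51  (range 48-57: digits, 51 - 48 = 3) → '3'
= '.*3'


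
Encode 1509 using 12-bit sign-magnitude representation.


Sign bit: 0 (positive)
Magnitude: 1509 = 10111100101
= 010111100101


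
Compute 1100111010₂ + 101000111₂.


Align and add column by column (LSB to MSB, carry propagating):
  01100111010
+ 00101000111
  -----------
  col 0: 0 + 1 + 0 (carry in) = 1 → bit 1, carry out 0
  col 1: 1 + 1 + 0 (carry in) = 2 → bit 0, carry out 1
  col 2: 0 + 1 + 1 (carry in) = 2 → bit 0, carry out 1
  col 3: 1 + 0 + 1 (carry in) = 2 → bit 0, carry out 1
  col 4: 1 + 0 + 1 (carry in) = 2 → bit 0, carry out 1
  col 5: 1 + 0 + 1 (carry in) = 2 → bit 0, carry out 1
  col 6: 0 + 1 + 1 (carry in) = 2 → bit 0, carry out 1
  col 7: 0 + 0 + 1 (carry in) = 1 → bit 1, carry out 0
  col 8: 1 + 1 + 0 (carry in) = 2 → bit 0, carry out 1
  col 9: 1 + 0 + 1 (carry in) = 2 → bit 0, carry out 1
  col 10: 0 + 0 + 1 (carry in) = 1 → bit 1, carry out 0
Reading bits MSB→LSB: 10010000001
Strip leading zeros: 10010000001
= 10010000001


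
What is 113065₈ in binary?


Each octal digit → 3 binary bits:
  1 = 001
  1 = 001
  3 = 011
  0 = 000
  6 = 110
  5 = 101
Concatenate: 001 001 011 000 110 101
= 001001011000110101


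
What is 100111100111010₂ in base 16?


Group into 4-bit nibbles: 0100111100111010
  0100 = 4
  1111 = F
  0011 = 3
  1010 = A
= 0x4F3A


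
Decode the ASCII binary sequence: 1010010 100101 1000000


Codes (binary): 1010010 100101 1000000
Per-code ASCII lookup:
  1010010 = 82  (range 65-90: uppercase, 82 - 65 = 17) → 'R'
  100101 = 37  (special character) → '%'
  1000000 = 64  (special character) → '@'
= 'R%@'


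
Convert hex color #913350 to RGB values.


Hex: #913350
R = 91₁₆ = 145
G = 33₁₆ = 51
B = 50₁₆ = 80
= RGB(145, 51, 80)


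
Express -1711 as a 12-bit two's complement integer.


Original: 011010101111
Step 1 - Invert all bits: 100101010000
Step 2 - Add 1: 100101010000 + 1
= 100101010001 (represents -1711)


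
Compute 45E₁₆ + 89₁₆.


Align and add column by column (LSB to MSB, each column mod 16 with carry):
  045E
+ 0089
  ----
  col 0: E(14) + 9(9) + 0 (carry in) = 23 → 7(7), carry out 1
  col 1: 5(5) + 8(8) + 1 (carry in) = 14 → E(14), carry out 0
  col 2: 4(4) + 0(0) + 0 (carry in) = 4 → 4(4), carry out 0
  col 3: 0(0) + 0(0) + 0 (carry in) = 0 → 0(0), carry out 0
Reading digits MSB→LSB: 04E7
Strip leading zeros: 4E7
= 0x4E7


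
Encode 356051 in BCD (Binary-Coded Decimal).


Each digit → 4-bit binary:
  3 → 0011
  5 → 0101
  6 → 0110
  0 → 0000
  5 → 0101
  1 → 0001
= 0011 0101 0110 0000 0101 0001


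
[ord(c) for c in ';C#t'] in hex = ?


String: ';C#t'  (4 characters)
Per-character ASCII lookup:
  ';': special character: ';' = 59 → 0x3B
  'C': uppercase starts at 65: 'C' = 65 + 2 = 67 → 0x43
  '#': special character: '#' = 35 → 0x23
  't': lowercase starts at 97: 't' = 97 + 19 = 116 → 0x74
= 0x3B 0x43 0x23 0x74


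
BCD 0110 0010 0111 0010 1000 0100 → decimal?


Each 4-bit group → digit:
  0110 → 6
  0010 → 2
  0111 → 7
  0010 → 2
  1000 → 8
  0100 → 4
= 627284


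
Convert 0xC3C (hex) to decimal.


Positional values:
Position 0: C × 16^0 = 12 × 1 = 12
Position 1: 3 × 16^1 = 3 × 16 = 48
Position 2: C × 16^2 = 12 × 256 = 3072
Sum = 12 + 48 + 3072
= 3132


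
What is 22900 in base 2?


Divide by 2 repeatedly:
22900 ÷ 2 = 11450 remainder 0
11450 ÷ 2 = 5725 remainder 0
5725 ÷ 2 = 2862 remainder 1
2862 ÷ 2 = 1431 remainder 0
1431 ÷ 2 = 715 remainder 1
715 ÷ 2 = 357 remainder 1
357 ÷ 2 = 178 remainder 1
178 ÷ 2 = 89 remainder 0
89 ÷ 2 = 44 remainder 1
44 ÷ 2 = 22 remainder 0
22 ÷ 2 = 11 remainder 0
11 ÷ 2 = 5 remainder 1
5 ÷ 2 = 2 remainder 1
2 ÷ 2 = 1 remainder 0
1 ÷ 2 = 0 remainder 1
Reading remainders bottom-up:
= 101100101110100


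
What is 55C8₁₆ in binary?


Each hex digit → 4 binary bits:
  5 = 0101
  5 = 0101
  C = 1100
  8 = 1000
Concatenate: 0101 0101 1100 1000
= 0101010111001000


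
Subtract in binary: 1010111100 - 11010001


Align and subtract column by column (LSB to MSB, borrowing when needed):
  1010111100
- 0011010001
  ----------
  col 0: (0 - 0 borrow-in) - 1 → borrow from next column: (0+2) - 1 = 1, borrow out 1
  col 1: (0 - 1 borrow-in) - 0 → borrow from next column: (-1+2) - 0 = 1, borrow out 1
  col 2: (1 - 1 borrow-in) - 0 → 0 - 0 = 0, borrow out 0
  col 3: (1 - 0 borrow-in) - 0 → 1 - 0 = 1, borrow out 0
  col 4: (1 - 0 borrow-in) - 1 → 1 - 1 = 0, borrow out 0
  col 5: (1 - 0 borrow-in) - 0 → 1 - 0 = 1, borrow out 0
  col 6: (0 - 0 borrow-in) - 1 → borrow from next column: (0+2) - 1 = 1, borrow out 1
  col 7: (1 - 1 borrow-in) - 1 → borrow from next column: (0+2) - 1 = 1, borrow out 1
  col 8: (0 - 1 borrow-in) - 0 → borrow from next column: (-1+2) - 0 = 1, borrow out 1
  col 9: (1 - 1 borrow-in) - 0 → 0 - 0 = 0, borrow out 0
Reading bits MSB→LSB: 0111101011
Strip leading zeros: 111101011
= 111101011


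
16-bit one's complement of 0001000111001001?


Original: 0001000111001001
Invert all bits:
  bit 0: 0 → 1
  bit 1: 0 → 1
  bit 2: 0 → 1
  bit 3: 1 → 0
  bit 4: 0 → 1
  bit 5: 0 → 1
  bit 6: 0 → 1
  bit 7: 1 → 0
  bit 8: 1 → 0
  bit 9: 1 → 0
  bit 10: 0 → 1
  bit 11: 0 → 1
  bit 12: 1 → 0
  bit 13: 0 → 1
  bit 14: 0 → 1
  bit 15: 1 → 0
= 1110111000110110


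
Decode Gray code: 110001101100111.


Gray code: 110001101100111
MSB stays the same: 1
Each subsequent bit = prev_binary XOR current_gray:
  B[1] = 1 XOR 1 = 0
  B[2] = 0 XOR 0 = 0
  B[3] = 0 XOR 0 = 0
  B[4] = 0 XOR 0 = 0
  B[5] = 0 XOR 1 = 1
  B[6] = 1 XOR 1 = 0
  B[7] = 0 XOR 0 = 0
  B[8] = 0 XOR 1 = 1
  B[9] = 1 XOR 1 = 0
  B[10] = 0 XOR 0 = 0
  B[11] = 0 XOR 0 = 0
  B[12] = 0 XOR 1 = 1
  B[13] = 1 XOR 1 = 0
  B[14] = 0 XOR 1 = 1
= 100001001000101 (16965 decimal)


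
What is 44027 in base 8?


Divide by 8 repeatedly:
44027 ÷ 8 = 5503 remainder 3
5503 ÷ 8 = 687 remainder 7
687 ÷ 8 = 85 remainder 7
85 ÷ 8 = 10 remainder 5
10 ÷ 8 = 1 remainder 2
1 ÷ 8 = 0 remainder 1
Reading remainders bottom-up:
= 0o125773


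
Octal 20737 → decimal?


Positional values:
Position 0: 7 × 8^0 = 7
Position 1: 3 × 8^1 = 24
Position 2: 7 × 8^2 = 448
Position 3: 0 × 8^3 = 0
Position 4: 2 × 8^4 = 8192
Sum = 7 + 24 + 448 + 0 + 8192
= 8671


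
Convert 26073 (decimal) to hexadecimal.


Divide by 16 repeatedly:
26073 ÷ 16 = 1629 remainder 9 (9)
1629 ÷ 16 = 101 remainder 13 (D)
101 ÷ 16 = 6 remainder 5 (5)
6 ÷ 16 = 0 remainder 6 (6)
Reading remainders bottom-up:
= 0x65D9


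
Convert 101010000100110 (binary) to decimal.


Positional values:
Bit 1: 1 × 2^1 = 2
Bit 2: 1 × 2^2 = 4
Bit 5: 1 × 2^5 = 32
Bit 10: 1 × 2^10 = 1024
Bit 12: 1 × 2^12 = 4096
Bit 14: 1 × 2^14 = 16384
Sum = 2 + 4 + 32 + 1024 + 4096 + 16384
= 21542


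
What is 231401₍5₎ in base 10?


Positional values (base 5):
  1 × 5^0 = 1 × 1 = 1
  0 × 5^1 = 0 × 5 = 0
  4 × 5^2 = 4 × 25 = 100
  1 × 5^3 = 1 × 125 = 125
  3 × 5^4 = 3 × 625 = 1875
  2 × 5^5 = 2 × 3125 = 6250
Sum = 1 + 0 + 100 + 125 + 1875 + 6250
= 8351


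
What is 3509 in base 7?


Divide by 7 repeatedly:
3509 ÷ 7 = 501 remainder 2
501 ÷ 7 = 71 remainder 4
71 ÷ 7 = 10 remainder 1
10 ÷ 7 = 1 remainder 3
1 ÷ 7 = 0 remainder 1
Reading remainders bottom-up:
= 13142


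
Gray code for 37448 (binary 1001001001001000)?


Binary: 1001001001001000
Gray code: G = B XOR (B >> 1)
B >> 1 = 0100100100100100
1001001001001000 XOR 0100100100100100:
  1 XOR 0 = 1
  0 XOR 1 = 1
  0 XOR 0 = 0
  1 XOR 0 = 1
  0 XOR 1 = 1
  0 XOR 0 = 0
  1 XOR 0 = 1
  0 XOR 1 = 1
  0 XOR 0 = 0
  1 XOR 0 = 1
  0 XOR 1 = 1
  0 XOR 0 = 0
  1 XOR 0 = 1
  0 XOR 1 = 1
  0 XOR 0 = 0
  0 XOR 0 = 0
= 1101101101101100


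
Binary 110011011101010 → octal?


Group into 3-bit groups: 110011011101010
  110 = 6
  011 = 3
  011 = 3
  101 = 5
  010 = 2
= 0o63352


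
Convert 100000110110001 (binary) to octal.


Group into 3-bit groups: 100000110110001
  100 = 4
  000 = 0
  110 = 6
  110 = 6
  001 = 1
= 0o40661


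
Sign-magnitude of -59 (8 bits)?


Sign bit: 1 (negative)
Magnitude: 59 = 0111011
= 10111011


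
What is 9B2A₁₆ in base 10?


Positional values:
Position 0: A × 16^0 = 10 × 1 = 10
Position 1: 2 × 16^1 = 2 × 16 = 32
Position 2: B × 16^2 = 11 × 256 = 2816
Position 3: 9 × 16^3 = 9 × 4096 = 36864
Sum = 10 + 32 + 2816 + 36864
= 39722


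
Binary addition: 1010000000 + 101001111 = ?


Align and add column by column (LSB to MSB, carry propagating):
  01010000000
+ 00101001111
  -----------
  col 0: 0 + 1 + 0 (carry in) = 1 → bit 1, carry out 0
  col 1: 0 + 1 + 0 (carry in) = 1 → bit 1, carry out 0
  col 2: 0 + 1 + 0 (carry in) = 1 → bit 1, carry out 0
  col 3: 0 + 1 + 0 (carry in) = 1 → bit 1, carry out 0
  col 4: 0 + 0 + 0 (carry in) = 0 → bit 0, carry out 0
  col 5: 0 + 0 + 0 (carry in) = 0 → bit 0, carry out 0
  col 6: 0 + 1 + 0 (carry in) = 1 → bit 1, carry out 0
  col 7: 1 + 0 + 0 (carry in) = 1 → bit 1, carry out 0
  col 8: 0 + 1 + 0 (carry in) = 1 → bit 1, carry out 0
  col 9: 1 + 0 + 0 (carry in) = 1 → bit 1, carry out 0
  col 10: 0 + 0 + 0 (carry in) = 0 → bit 0, carry out 0
Reading bits MSB→LSB: 01111001111
Strip leading zeros: 1111001111
= 1111001111


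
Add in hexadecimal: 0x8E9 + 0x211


Align and add column by column (LSB to MSB, each column mod 16 with carry):
  08E9
+ 0211
  ----
  col 0: 9(9) + 1(1) + 0 (carry in) = 10 → A(10), carry out 0
  col 1: E(14) + 1(1) + 0 (carry in) = 15 → F(15), carry out 0
  col 2: 8(8) + 2(2) + 0 (carry in) = 10 → A(10), carry out 0
  col 3: 0(0) + 0(0) + 0 (carry in) = 0 → 0(0), carry out 0
Reading digits MSB→LSB: 0AFA
Strip leading zeros: AFA
= 0xAFA


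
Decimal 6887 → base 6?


Divide by 6 repeatedly:
6887 ÷ 6 = 1147 remainder 5
1147 ÷ 6 = 191 remainder 1
191 ÷ 6 = 31 remainder 5
31 ÷ 6 = 5 remainder 1
5 ÷ 6 = 0 remainder 5
Reading remainders bottom-up:
= 51515


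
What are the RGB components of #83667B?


Hex: #83667B
R = 83₁₆ = 131
G = 66₁₆ = 102
B = 7B₁₆ = 123
= RGB(131, 102, 123)


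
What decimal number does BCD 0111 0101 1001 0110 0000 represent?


Each 4-bit group → digit:
  0111 → 7
  0101 → 5
  1001 → 9
  0110 → 6
  0000 → 0
= 75960


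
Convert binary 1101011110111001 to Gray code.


Binary: 1101011110111001
Gray code: G = B XOR (B >> 1)
B >> 1 = 0110101111011100
1101011110111001 XOR 0110101111011100:
  1 XOR 0 = 1
  1 XOR 1 = 0
  0 XOR 1 = 1
  1 XOR 0 = 1
  0 XOR 1 = 1
  1 XOR 0 = 1
  1 XOR 1 = 0
  1 XOR 1 = 0
  1 XOR 1 = 0
  0 XOR 1 = 1
  1 XOR 0 = 1
  1 XOR 1 = 0
  1 XOR 1 = 0
  0 XOR 1 = 1
  0 XOR 0 = 0
  1 XOR 0 = 1
= 1011110001100101


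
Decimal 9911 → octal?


Divide by 8 repeatedly:
9911 ÷ 8 = 1238 remainder 7
1238 ÷ 8 = 154 remainder 6
154 ÷ 8 = 19 remainder 2
19 ÷ 8 = 2 remainder 3
2 ÷ 8 = 0 remainder 2
Reading remainders bottom-up:
= 0o23267


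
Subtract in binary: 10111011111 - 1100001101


Align and subtract column by column (LSB to MSB, borrowing when needed):
  10111011111
- 01100001101
  -----------
  col 0: (1 - 0 borrow-in) - 1 → 1 - 1 = 0, borrow out 0
  col 1: (1 - 0 borrow-in) - 0 → 1 - 0 = 1, borrow out 0
  col 2: (1 - 0 borrow-in) - 1 → 1 - 1 = 0, borrow out 0
  col 3: (1 - 0 borrow-in) - 1 → 1 - 1 = 0, borrow out 0
  col 4: (1 - 0 borrow-in) - 0 → 1 - 0 = 1, borrow out 0
  col 5: (0 - 0 borrow-in) - 0 → 0 - 0 = 0, borrow out 0
  col 6: (1 - 0 borrow-in) - 0 → 1 - 0 = 1, borrow out 0
  col 7: (1 - 0 borrow-in) - 0 → 1 - 0 = 1, borrow out 0
  col 8: (1 - 0 borrow-in) - 1 → 1 - 1 = 0, borrow out 0
  col 9: (0 - 0 borrow-in) - 1 → borrow from next column: (0+2) - 1 = 1, borrow out 1
  col 10: (1 - 1 borrow-in) - 0 → 0 - 0 = 0, borrow out 0
Reading bits MSB→LSB: 01011010010
Strip leading zeros: 1011010010
= 1011010010


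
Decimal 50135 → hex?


Divide by 16 repeatedly:
50135 ÷ 16 = 3133 remainder 7 (7)
3133 ÷ 16 = 195 remainder 13 (D)
195 ÷ 16 = 12 remainder 3 (3)
12 ÷ 16 = 0 remainder 12 (C)
Reading remainders bottom-up:
= 0xC3D7


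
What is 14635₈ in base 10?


Positional values:
Position 0: 5 × 8^0 = 5
Position 1: 3 × 8^1 = 24
Position 2: 6 × 8^2 = 384
Position 3: 4 × 8^3 = 2048
Position 4: 1 × 8^4 = 4096
Sum = 5 + 24 + 384 + 2048 + 4096
= 6557


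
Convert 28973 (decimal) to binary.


Divide by 2 repeatedly:
28973 ÷ 2 = 14486 remainder 1
14486 ÷ 2 = 7243 remainder 0
7243 ÷ 2 = 3621 remainder 1
3621 ÷ 2 = 1810 remainder 1
1810 ÷ 2 = 905 remainder 0
905 ÷ 2 = 452 remainder 1
452 ÷ 2 = 226 remainder 0
226 ÷ 2 = 113 remainder 0
113 ÷ 2 = 56 remainder 1
56 ÷ 2 = 28 remainder 0
28 ÷ 2 = 14 remainder 0
14 ÷ 2 = 7 remainder 0
7 ÷ 2 = 3 remainder 1
3 ÷ 2 = 1 remainder 1
1 ÷ 2 = 0 remainder 1
Reading remainders bottom-up:
= 111000100101101


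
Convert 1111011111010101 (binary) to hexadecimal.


Group into 4-bit nibbles: 1111011111010101
  1111 = F
  0111 = 7
  1101 = D
  0101 = 5
= 0xF7D5


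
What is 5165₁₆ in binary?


Each hex digit → 4 binary bits:
  5 = 0101
  1 = 0001
  6 = 0110
  5 = 0101
Concatenate: 0101 0001 0110 0101
= 0101000101100101


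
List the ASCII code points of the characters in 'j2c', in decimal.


String: 'j2c'  (3 characters)
Per-character ASCII lookup:
  'j': lowercase starts at 97: 'j' = 97 + 9 = 106
  '2': digits start at 48: '2' = 48 + 2 = 50
  'c': lowercase starts at 97: 'c' = 97 + 2 = 99
= 106 50 99


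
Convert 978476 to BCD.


Each digit → 4-bit binary:
  9 → 1001
  7 → 0111
  8 → 1000
  4 → 0100
  7 → 0111
  6 → 0110
= 1001 0111 1000 0100 0111 0110


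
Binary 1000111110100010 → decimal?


Positional values:
Bit 1: 1 × 2^1 = 2
Bit 5: 1 × 2^5 = 32
Bit 7: 1 × 2^7 = 128
Bit 8: 1 × 2^8 = 256
Bit 9: 1 × 2^9 = 512
Bit 10: 1 × 2^10 = 1024
Bit 11: 1 × 2^11 = 2048
Bit 15: 1 × 2^15 = 32768
Sum = 2 + 32 + 128 + 256 + 512 + 1024 + 2048 + 32768
= 36770


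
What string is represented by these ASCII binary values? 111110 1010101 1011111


Codes (binary): 111110 1010101 1011111
Per-code ASCII lookup:
  111110 = 62  (special character) → '>'
  1010101 = 85  (range 65-90: uppercase, 85 - 65 = 20) → 'U'
  1011111 = 95  (special character) → '_'
= '>U_'


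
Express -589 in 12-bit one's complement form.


Original: 001001001101
Invert all bits:
  bit 0: 0 → 1
  bit 1: 0 → 1
  bit 2: 1 → 0
  bit 3: 0 → 1
  bit 4: 0 → 1
  bit 5: 1 → 0
  bit 6: 0 → 1
  bit 7: 0 → 1
  bit 8: 1 → 0
  bit 9: 1 → 0
  bit 10: 0 → 1
  bit 11: 1 → 0
= 110110110010


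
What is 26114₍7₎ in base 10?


Positional values (base 7):
  4 × 7^0 = 4 × 1 = 4
  1 × 7^1 = 1 × 7 = 7
  1 × 7^2 = 1 × 49 = 49
  6 × 7^3 = 6 × 343 = 2058
  2 × 7^4 = 2 × 2401 = 4802
Sum = 4 + 7 + 49 + 2058 + 4802
= 6920


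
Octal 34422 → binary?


Each octal digit → 3 binary bits:
  3 = 011
  4 = 100
  4 = 100
  2 = 010
  2 = 010
Concatenate: 011 100 100 010 010
= 011100100010010


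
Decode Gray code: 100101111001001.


Gray code: 100101111001001
MSB stays the same: 1
Each subsequent bit = prev_binary XOR current_gray:
  B[1] = 1 XOR 0 = 1
  B[2] = 1 XOR 0 = 1
  B[3] = 1 XOR 1 = 0
  B[4] = 0 XOR 0 = 0
  B[5] = 0 XOR 1 = 1
  B[6] = 1 XOR 1 = 0
  B[7] = 0 XOR 1 = 1
  B[8] = 1 XOR 1 = 0
  B[9] = 0 XOR 0 = 0
  B[10] = 0 XOR 0 = 0
  B[11] = 0 XOR 1 = 1
  B[12] = 1 XOR 0 = 1
  B[13] = 1 XOR 0 = 1
  B[14] = 1 XOR 1 = 0
= 111001010001110 (29326 decimal)


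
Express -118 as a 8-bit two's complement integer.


Original: 01110110
Step 1 - Invert all bits: 10001001
Step 2 - Add 1: 10001001 + 1
= 10001010 (represents -118)


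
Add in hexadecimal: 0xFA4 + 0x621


Align and add column by column (LSB to MSB, each column mod 16 with carry):
  0FA4
+ 0621
  ----
  col 0: 4(4) + 1(1) + 0 (carry in) = 5 → 5(5), carry out 0
  col 1: A(10) + 2(2) + 0 (carry in) = 12 → C(12), carry out 0
  col 2: F(15) + 6(6) + 0 (carry in) = 21 → 5(5), carry out 1
  col 3: 0(0) + 0(0) + 1 (carry in) = 1 → 1(1), carry out 0
Reading digits MSB→LSB: 15C5
Strip leading zeros: 15C5
= 0x15C5


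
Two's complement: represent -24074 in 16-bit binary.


Original: 0101111000001010
Step 1 - Invert all bits: 1010000111110101
Step 2 - Add 1: 1010000111110101 + 1
= 1010000111110110 (represents -24074)


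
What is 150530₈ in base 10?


Positional values:
Position 0: 0 × 8^0 = 0
Position 1: 3 × 8^1 = 24
Position 2: 5 × 8^2 = 320
Position 3: 0 × 8^3 = 0
Position 4: 5 × 8^4 = 20480
Position 5: 1 × 8^5 = 32768
Sum = 0 + 24 + 320 + 0 + 20480 + 32768
= 53592


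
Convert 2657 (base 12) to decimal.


Positional values (base 12):
  7 × 12^0 = 7 × 1 = 7
  5 × 12^1 = 5 × 12 = 60
  6 × 12^2 = 6 × 144 = 864
  2 × 12^3 = 2 × 1728 = 3456
Sum = 7 + 60 + 864 + 3456
= 4387


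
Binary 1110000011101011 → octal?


Group into 3-bit groups: 001110000011101011
  001 = 1
  110 = 6
  000 = 0
  011 = 3
  101 = 5
  011 = 3
= 0o160353


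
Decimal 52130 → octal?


Divide by 8 repeatedly:
52130 ÷ 8 = 6516 remainder 2
6516 ÷ 8 = 814 remainder 4
814 ÷ 8 = 101 remainder 6
101 ÷ 8 = 12 remainder 5
12 ÷ 8 = 1 remainder 4
1 ÷ 8 = 0 remainder 1
Reading remainders bottom-up:
= 0o145642


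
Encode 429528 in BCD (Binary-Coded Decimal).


Each digit → 4-bit binary:
  4 → 0100
  2 → 0010
  9 → 1001
  5 → 0101
  2 → 0010
  8 → 1000
= 0100 0010 1001 0101 0010 1000


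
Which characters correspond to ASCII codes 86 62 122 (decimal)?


Codes (decimal): 86 62 122
Per-code ASCII lookup:
  86  (range 65-90: uppercase, 86 - 65 = 21) → 'V'
  62  (special character) → '>'
  122  (range 97-122: lowercase, 122 - 97 = 25) → 'z'
= 'V>z'


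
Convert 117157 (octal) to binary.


Each octal digit → 3 binary bits:
  1 = 001
  1 = 001
  7 = 111
  1 = 001
  5 = 101
  7 = 111
Concatenate: 001 001 111 001 101 111
= 001001111001101111


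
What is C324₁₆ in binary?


Each hex digit → 4 binary bits:
  C = 1100
  3 = 0011
  2 = 0010
  4 = 0100
Concatenate: 1100 0011 0010 0100
= 1100001100100100


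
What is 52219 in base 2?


Divide by 2 repeatedly:
52219 ÷ 2 = 26109 remainder 1
26109 ÷ 2 = 13054 remainder 1
13054 ÷ 2 = 6527 remainder 0
6527 ÷ 2 = 3263 remainder 1
3263 ÷ 2 = 1631 remainder 1
1631 ÷ 2 = 815 remainder 1
815 ÷ 2 = 407 remainder 1
407 ÷ 2 = 203 remainder 1
203 ÷ 2 = 101 remainder 1
101 ÷ 2 = 50 remainder 1
50 ÷ 2 = 25 remainder 0
25 ÷ 2 = 12 remainder 1
12 ÷ 2 = 6 remainder 0
6 ÷ 2 = 3 remainder 0
3 ÷ 2 = 1 remainder 1
1 ÷ 2 = 0 remainder 1
Reading remainders bottom-up:
= 1100101111111011


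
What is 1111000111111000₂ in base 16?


Group into 4-bit nibbles: 1111000111111000
  1111 = F
  0001 = 1
  1111 = F
  1000 = 8
= 0xF1F8


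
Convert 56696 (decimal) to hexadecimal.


Divide by 16 repeatedly:
56696 ÷ 16 = 3543 remainder 8 (8)
3543 ÷ 16 = 221 remainder 7 (7)
221 ÷ 16 = 13 remainder 13 (D)
13 ÷ 16 = 0 remainder 13 (D)
Reading remainders bottom-up:
= 0xDD78


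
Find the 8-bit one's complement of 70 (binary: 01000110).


Original: 01000110
Invert all bits:
  bit 0: 0 → 1
  bit 1: 1 → 0
  bit 2: 0 → 1
  bit 3: 0 → 1
  bit 4: 0 → 1
  bit 5: 1 → 0
  bit 6: 1 → 0
  bit 7: 0 → 1
= 10111001


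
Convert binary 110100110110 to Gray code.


Binary: 110100110110
Gray code: G = B XOR (B >> 1)
B >> 1 = 011010011011
110100110110 XOR 011010011011:
  1 XOR 0 = 1
  1 XOR 1 = 0
  0 XOR 1 = 1
  1 XOR 0 = 1
  0 XOR 1 = 1
  0 XOR 0 = 0
  1 XOR 0 = 1
  1 XOR 1 = 0
  0 XOR 1 = 1
  1 XOR 0 = 1
  1 XOR 1 = 0
  0 XOR 1 = 1
= 101110101101


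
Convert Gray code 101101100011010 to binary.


Gray code: 101101100011010
MSB stays the same: 1
Each subsequent bit = prev_binary XOR current_gray:
  B[1] = 1 XOR 0 = 1
  B[2] = 1 XOR 1 = 0
  B[3] = 0 XOR 1 = 1
  B[4] = 1 XOR 0 = 1
  B[5] = 1 XOR 1 = 0
  B[6] = 0 XOR 1 = 1
  B[7] = 1 XOR 0 = 1
  B[8] = 1 XOR 0 = 1
  B[9] = 1 XOR 0 = 1
  B[10] = 1 XOR 1 = 0
  B[11] = 0 XOR 1 = 1
  B[12] = 1 XOR 0 = 1
  B[13] = 1 XOR 1 = 0
  B[14] = 0 XOR 0 = 0
= 110110111101100 (28140 decimal)


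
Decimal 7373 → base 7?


Divide by 7 repeatedly:
7373 ÷ 7 = 1053 remainder 2
1053 ÷ 7 = 150 remainder 3
150 ÷ 7 = 21 remainder 3
21 ÷ 7 = 3 remainder 0
3 ÷ 7 = 0 remainder 3
Reading remainders bottom-up:
= 30332


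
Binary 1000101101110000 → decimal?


Positional values:
Bit 4: 1 × 2^4 = 16
Bit 5: 1 × 2^5 = 32
Bit 6: 1 × 2^6 = 64
Bit 8: 1 × 2^8 = 256
Bit 9: 1 × 2^9 = 512
Bit 11: 1 × 2^11 = 2048
Bit 15: 1 × 2^15 = 32768
Sum = 16 + 32 + 64 + 256 + 512 + 2048 + 32768
= 35696


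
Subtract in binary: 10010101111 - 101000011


Align and subtract column by column (LSB to MSB, borrowing when needed):
  10010101111
- 00101000011
  -----------
  col 0: (1 - 0 borrow-in) - 1 → 1 - 1 = 0, borrow out 0
  col 1: (1 - 0 borrow-in) - 1 → 1 - 1 = 0, borrow out 0
  col 2: (1 - 0 borrow-in) - 0 → 1 - 0 = 1, borrow out 0
  col 3: (1 - 0 borrow-in) - 0 → 1 - 0 = 1, borrow out 0
  col 4: (0 - 0 borrow-in) - 0 → 0 - 0 = 0, borrow out 0
  col 5: (1 - 0 borrow-in) - 0 → 1 - 0 = 1, borrow out 0
  col 6: (0 - 0 borrow-in) - 1 → borrow from next column: (0+2) - 1 = 1, borrow out 1
  col 7: (1 - 1 borrow-in) - 0 → 0 - 0 = 0, borrow out 0
  col 8: (0 - 0 borrow-in) - 1 → borrow from next column: (0+2) - 1 = 1, borrow out 1
  col 9: (0 - 1 borrow-in) - 0 → borrow from next column: (-1+2) - 0 = 1, borrow out 1
  col 10: (1 - 1 borrow-in) - 0 → 0 - 0 = 0, borrow out 0
Reading bits MSB→LSB: 01101101100
Strip leading zeros: 1101101100
= 1101101100
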